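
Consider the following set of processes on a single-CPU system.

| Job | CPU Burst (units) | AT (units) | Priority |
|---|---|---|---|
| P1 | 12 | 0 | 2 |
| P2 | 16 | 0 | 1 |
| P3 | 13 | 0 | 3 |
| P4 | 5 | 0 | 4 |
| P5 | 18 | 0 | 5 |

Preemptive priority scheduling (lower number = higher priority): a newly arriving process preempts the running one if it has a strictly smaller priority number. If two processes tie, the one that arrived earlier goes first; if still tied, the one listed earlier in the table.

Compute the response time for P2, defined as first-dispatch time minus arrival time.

Timeline: | P2 0-16 | P1 16-28 | P3 28-41 | P4 41-46 | P5 46-64 |
Completion: P1=28  P2=16  P3=41  P4=46  P5=64
Turnaround (C−A): P1=28  P2=16  P3=41  P4=46  P5=64
Response(P2) = first start − arrival = 0 − 0 = 0

0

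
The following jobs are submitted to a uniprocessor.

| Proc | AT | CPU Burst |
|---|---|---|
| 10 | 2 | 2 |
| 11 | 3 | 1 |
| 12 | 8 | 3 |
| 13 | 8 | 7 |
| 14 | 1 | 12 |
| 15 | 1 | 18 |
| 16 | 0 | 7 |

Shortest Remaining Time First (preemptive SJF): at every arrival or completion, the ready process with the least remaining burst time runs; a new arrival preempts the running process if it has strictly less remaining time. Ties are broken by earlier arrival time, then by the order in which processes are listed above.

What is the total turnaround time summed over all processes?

Gantt: | 16 0-2 | 10 2-4 | 11 4-5 | 16 5-10 | 12 10-13 | 13 13-20 | 14 20-32 | 15 32-50 |
Completion: 10=4  11=5  12=13  13=20  14=32  15=50  16=10
Turnaround (C−A): 10=2  11=2  12=5  13=12  14=31  15=49  16=10
Turnaround = completion − arrival: 10=2, 11=2, 12=5, 13=12, 14=31, 15=49, 16=10
Total turnaround = 2 + 2 + 5 + 12 + 31 + 49 + 10 = 111

111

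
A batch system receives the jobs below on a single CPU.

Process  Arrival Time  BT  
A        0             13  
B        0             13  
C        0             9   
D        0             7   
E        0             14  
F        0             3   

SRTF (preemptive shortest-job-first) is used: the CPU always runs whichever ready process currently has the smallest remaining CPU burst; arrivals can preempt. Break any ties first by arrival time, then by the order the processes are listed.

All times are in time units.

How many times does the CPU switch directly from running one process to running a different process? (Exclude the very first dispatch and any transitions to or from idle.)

Timeline: | F 0-3 | D 3-10 | C 10-19 | A 19-32 | B 32-45 | E 45-59 |
Completion: A=32  B=45  C=19  D=10  E=59  F=3
Turnaround (C−A): A=32  B=45  C=19  D=10  E=59  F=3

5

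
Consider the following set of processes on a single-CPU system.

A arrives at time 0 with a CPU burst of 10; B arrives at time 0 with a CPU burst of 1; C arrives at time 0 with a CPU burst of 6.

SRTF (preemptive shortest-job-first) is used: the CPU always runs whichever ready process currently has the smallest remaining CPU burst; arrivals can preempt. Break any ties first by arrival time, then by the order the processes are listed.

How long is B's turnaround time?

Gantt: | B 0-1 | C 1-7 | A 7-17 |
Completion: A=17  B=1  C=7
Turnaround (C−A): A=17  B=1  C=7
Turnaround(B) = completion − arrival = 1 − 0 = 1

1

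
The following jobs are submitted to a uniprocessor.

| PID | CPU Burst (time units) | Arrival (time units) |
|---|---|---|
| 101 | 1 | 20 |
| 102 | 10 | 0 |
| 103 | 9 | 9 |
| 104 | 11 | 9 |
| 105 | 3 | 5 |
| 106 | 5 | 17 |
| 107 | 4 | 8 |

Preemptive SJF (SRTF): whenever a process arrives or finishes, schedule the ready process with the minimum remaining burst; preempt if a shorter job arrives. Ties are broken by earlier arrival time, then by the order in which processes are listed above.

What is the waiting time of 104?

23

Gantt: | 102 0-5 | 105 5-8 | 107 8-12 | 102 12-17 | 106 17-20 | 101 20-21 | 106 21-23 | 103 23-32 | 104 32-43 |
Completion: 101=21  102=17  103=32  104=43  105=8  106=23  107=12
Turnaround (C−A): 101=1  102=17  103=23  104=34  105=3  106=6  107=4
Waiting(104) = turnaround − burst = 34 − 11 = 23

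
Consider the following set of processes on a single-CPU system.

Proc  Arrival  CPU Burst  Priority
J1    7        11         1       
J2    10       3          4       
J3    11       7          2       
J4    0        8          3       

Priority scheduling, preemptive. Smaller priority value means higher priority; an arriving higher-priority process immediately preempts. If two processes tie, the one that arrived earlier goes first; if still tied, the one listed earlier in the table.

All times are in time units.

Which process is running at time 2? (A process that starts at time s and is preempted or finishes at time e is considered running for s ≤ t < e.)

J4

Gantt: | J4 0-7 | J1 7-18 | J3 18-25 | J4 25-26 | J2 26-29 |
Completion: J1=18  J2=29  J3=25  J4=26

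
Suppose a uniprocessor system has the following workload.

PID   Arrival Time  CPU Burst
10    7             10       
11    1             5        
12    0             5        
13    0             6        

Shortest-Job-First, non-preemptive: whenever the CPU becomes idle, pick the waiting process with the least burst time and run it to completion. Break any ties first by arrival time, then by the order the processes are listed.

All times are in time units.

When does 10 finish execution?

Gantt: | 12 0-5 | 11 5-10 | 13 10-16 | 10 16-26 |
Completion: 10=26  11=10  12=5  13=16
Turnaround (C−A): 10=19  11=9  12=5  13=16

26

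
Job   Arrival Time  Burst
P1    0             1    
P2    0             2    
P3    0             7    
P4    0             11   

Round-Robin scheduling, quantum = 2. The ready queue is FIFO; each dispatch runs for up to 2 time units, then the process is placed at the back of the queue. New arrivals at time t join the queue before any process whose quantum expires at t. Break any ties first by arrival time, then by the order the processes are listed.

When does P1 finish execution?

1

Gantt: | P1 0-1 | P2 1-3 | P3 3-5 | P4 5-7 | P3 7-9 | P4 9-11 | P3 11-13 | P4 13-15 | P3 15-16 | P4 16-21 |
Completion: P1=1  P2=3  P3=16  P4=21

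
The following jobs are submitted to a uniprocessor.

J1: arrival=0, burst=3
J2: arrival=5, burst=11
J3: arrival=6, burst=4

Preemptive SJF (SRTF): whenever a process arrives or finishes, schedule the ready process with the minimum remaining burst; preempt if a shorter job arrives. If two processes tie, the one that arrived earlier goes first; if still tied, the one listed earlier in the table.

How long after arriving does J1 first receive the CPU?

0

Schedule: | J1 0-3 | idle 3-5 | J2 5-6 | J3 6-10 | J2 10-20 |
Completion: J1=3  J2=20  J3=10
Response(J1) = first start − arrival = 0 − 0 = 0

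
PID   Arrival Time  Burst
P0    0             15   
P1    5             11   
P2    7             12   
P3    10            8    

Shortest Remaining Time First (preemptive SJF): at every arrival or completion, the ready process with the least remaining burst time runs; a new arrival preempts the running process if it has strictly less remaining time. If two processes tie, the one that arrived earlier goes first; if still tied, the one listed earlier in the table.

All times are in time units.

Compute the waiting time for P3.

5

Timeline: | P0 0-15 | P3 15-23 | P1 23-34 | P2 34-46 |
Completion: P0=15  P1=34  P2=46  P3=23
Waiting(P3) = turnaround − burst = 13 − 8 = 5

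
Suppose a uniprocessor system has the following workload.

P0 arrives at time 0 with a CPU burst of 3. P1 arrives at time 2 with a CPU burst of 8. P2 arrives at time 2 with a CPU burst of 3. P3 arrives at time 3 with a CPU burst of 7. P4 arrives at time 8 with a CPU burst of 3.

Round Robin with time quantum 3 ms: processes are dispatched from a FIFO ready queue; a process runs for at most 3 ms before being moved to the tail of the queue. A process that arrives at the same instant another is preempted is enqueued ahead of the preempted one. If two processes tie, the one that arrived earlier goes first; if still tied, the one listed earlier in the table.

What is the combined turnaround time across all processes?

Timeline: | P0 0-3 | P1 3-6 | P2 6-9 | P3 9-12 | P1 12-15 | P4 15-18 | P3 18-21 | P1 21-23 | P3 23-24 |
Completion: P0=3  P1=23  P2=9  P3=24  P4=18
Turnaround = completion − arrival: P0=3, P1=21, P2=7, P3=21, P4=10
Total turnaround = 3 + 21 + 7 + 21 + 10 = 62

62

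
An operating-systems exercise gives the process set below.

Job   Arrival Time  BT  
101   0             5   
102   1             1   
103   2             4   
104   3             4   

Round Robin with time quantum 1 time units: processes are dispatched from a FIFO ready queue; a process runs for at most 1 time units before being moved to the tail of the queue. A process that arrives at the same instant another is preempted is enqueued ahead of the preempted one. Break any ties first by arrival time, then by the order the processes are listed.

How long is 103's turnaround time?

11

Timeline: | 101 0-1 | 102 1-2 | 101 2-3 | 103 3-4 | 104 4-5 | 101 5-6 | 103 6-7 | 104 7-8 | 101 8-9 | 103 9-10 | 104 10-11 | 101 11-12 | 103 12-13 | 104 13-14 |
Completion: 101=12  102=2  103=13  104=14
Turnaround (C−A): 101=12  102=1  103=11  104=11
Turnaround(103) = completion − arrival = 13 − 2 = 11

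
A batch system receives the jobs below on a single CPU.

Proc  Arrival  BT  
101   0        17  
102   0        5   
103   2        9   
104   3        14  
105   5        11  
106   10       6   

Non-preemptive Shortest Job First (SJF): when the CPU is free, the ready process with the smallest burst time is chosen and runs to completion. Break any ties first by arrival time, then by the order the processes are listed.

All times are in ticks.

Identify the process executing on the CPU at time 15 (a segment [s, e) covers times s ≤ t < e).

106

Schedule: | 102 0-5 | 103 5-14 | 106 14-20 | 105 20-31 | 104 31-45 | 101 45-62 |
Completion: 101=62  102=5  103=14  104=45  105=31  106=20
Turnaround (C−A): 101=62  102=5  103=12  104=42  105=26  106=10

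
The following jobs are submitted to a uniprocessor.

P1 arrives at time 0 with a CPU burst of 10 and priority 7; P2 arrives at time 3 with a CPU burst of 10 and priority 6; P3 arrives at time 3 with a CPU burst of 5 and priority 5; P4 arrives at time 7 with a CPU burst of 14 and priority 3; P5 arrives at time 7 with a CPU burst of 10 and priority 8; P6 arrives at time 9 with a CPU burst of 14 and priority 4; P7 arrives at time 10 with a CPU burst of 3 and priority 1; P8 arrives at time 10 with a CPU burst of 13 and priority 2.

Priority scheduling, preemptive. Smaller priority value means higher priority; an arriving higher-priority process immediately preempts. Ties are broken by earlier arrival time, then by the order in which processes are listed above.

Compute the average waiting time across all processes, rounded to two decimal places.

Timeline: | P1 0-3 | P3 3-7 | P4 7-10 | P7 10-13 | P8 13-26 | P4 26-37 | P6 37-51 | P3 51-52 | P2 52-62 | P1 62-69 | P5 69-79 |
Completion: P1=69  P2=62  P3=52  P4=37  P5=79  P6=51  P7=13  P8=26
Turnaround (C−A): P1=69  P2=59  P3=49  P4=30  P5=72  P6=42  P7=3  P8=16
Waiting times: P1=59, P2=49, P3=44, P4=16, P5=62, P6=28, P7=0, P8=3
Average waiting = (59+49+44+16+62+28+0+3) / 8 = 261/8 = 32.63

32.63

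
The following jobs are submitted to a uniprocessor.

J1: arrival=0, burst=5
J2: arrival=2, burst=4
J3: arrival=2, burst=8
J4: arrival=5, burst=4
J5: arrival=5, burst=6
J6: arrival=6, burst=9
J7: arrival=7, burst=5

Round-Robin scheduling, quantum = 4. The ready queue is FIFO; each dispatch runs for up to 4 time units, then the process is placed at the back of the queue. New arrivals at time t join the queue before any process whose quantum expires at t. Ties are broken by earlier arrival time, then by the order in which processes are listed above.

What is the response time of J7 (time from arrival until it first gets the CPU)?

18

Timeline: | J1 0-4 | J2 4-8 | J3 8-12 | J1 12-13 | J4 13-17 | J5 17-21 | J6 21-25 | J7 25-29 | J3 29-33 | J5 33-35 | J6 35-39 | J7 39-40 | J6 40-41 |
Completion: J1=13  J2=8  J3=33  J4=17  J5=35  J6=41  J7=40
Turnaround (C−A): J1=13  J2=6  J3=31  J4=12  J5=30  J6=35  J7=33
Response(J7) = first start − arrival = 25 − 7 = 18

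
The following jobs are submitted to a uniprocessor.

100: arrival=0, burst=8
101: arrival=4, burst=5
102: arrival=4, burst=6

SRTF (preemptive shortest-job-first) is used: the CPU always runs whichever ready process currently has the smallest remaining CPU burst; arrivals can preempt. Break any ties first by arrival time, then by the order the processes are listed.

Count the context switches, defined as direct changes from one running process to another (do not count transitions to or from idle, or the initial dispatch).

Gantt: | 100 0-8 | 101 8-13 | 102 13-19 |
Completion: 100=8  101=13  102=19
Turnaround (C−A): 100=8  101=9  102=15

2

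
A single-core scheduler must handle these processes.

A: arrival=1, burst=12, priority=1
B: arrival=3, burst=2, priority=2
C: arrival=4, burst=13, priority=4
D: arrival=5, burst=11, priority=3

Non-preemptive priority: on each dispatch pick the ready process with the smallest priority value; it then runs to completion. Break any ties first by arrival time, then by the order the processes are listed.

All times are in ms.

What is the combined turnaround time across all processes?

80

Gantt: | idle 0-1 | A 1-13 | B 13-15 | D 15-26 | C 26-39 |
Completion: A=13  B=15  C=39  D=26
Turnaround = completion − arrival: A=12, B=12, C=35, D=21
Total turnaround = 12 + 12 + 35 + 21 = 80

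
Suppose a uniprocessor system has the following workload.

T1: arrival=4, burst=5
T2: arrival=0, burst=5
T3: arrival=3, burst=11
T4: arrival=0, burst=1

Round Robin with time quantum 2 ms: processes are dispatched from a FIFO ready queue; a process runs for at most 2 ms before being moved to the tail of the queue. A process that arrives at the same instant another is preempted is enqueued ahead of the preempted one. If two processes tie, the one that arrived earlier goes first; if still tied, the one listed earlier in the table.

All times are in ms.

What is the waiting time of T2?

Schedule: | T2 0-2 | T4 2-3 | T2 3-5 | T3 5-7 | T1 7-9 | T2 9-10 | T3 10-12 | T1 12-14 | T3 14-16 | T1 16-17 | T3 17-22 |
Completion: T1=17  T2=10  T3=22  T4=3
Turnaround (C−A): T1=13  T2=10  T3=19  T4=3
Waiting(T2) = turnaround − burst = 10 − 5 = 5

5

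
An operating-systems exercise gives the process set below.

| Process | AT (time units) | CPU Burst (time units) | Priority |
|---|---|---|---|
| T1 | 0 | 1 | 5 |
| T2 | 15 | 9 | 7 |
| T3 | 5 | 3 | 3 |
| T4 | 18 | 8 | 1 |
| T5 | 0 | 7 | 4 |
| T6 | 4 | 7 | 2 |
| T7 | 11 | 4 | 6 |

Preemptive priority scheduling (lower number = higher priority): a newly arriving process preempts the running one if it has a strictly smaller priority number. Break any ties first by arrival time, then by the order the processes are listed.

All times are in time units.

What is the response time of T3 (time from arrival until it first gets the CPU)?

Schedule: | T5 0-4 | T6 4-11 | T3 11-14 | T5 14-17 | T1 17-18 | T4 18-26 | T7 26-30 | T2 30-39 |
Completion: T1=18  T2=39  T3=14  T4=26  T5=17  T6=11  T7=30
Response(T3) = first start − arrival = 11 − 5 = 6

6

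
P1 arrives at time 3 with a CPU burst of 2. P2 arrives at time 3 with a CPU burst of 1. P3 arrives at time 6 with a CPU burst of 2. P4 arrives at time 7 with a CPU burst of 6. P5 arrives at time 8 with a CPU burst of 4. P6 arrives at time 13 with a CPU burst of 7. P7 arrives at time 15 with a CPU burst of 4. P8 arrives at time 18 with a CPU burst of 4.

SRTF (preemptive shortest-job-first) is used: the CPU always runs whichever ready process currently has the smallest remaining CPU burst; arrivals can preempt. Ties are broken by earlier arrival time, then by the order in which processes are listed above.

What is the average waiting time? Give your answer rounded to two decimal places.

Timeline: | idle 0-3 | P2 3-4 | P1 4-6 | P3 6-8 | P5 8-12 | P4 12-18 | P7 18-22 | P8 22-26 | P6 26-33 |
Completion: P1=6  P2=4  P3=8  P4=18  P5=12  P6=33  P7=22  P8=26
Turnaround (C−A): P1=3  P2=1  P3=2  P4=11  P5=4  P6=20  P7=7  P8=8
Waiting times: P1=1, P2=0, P3=0, P4=5, P5=0, P6=13, P7=3, P8=4
Average waiting = (1+0+0+5+0+13+3+4) / 8 = 26/8 = 3.25

3.25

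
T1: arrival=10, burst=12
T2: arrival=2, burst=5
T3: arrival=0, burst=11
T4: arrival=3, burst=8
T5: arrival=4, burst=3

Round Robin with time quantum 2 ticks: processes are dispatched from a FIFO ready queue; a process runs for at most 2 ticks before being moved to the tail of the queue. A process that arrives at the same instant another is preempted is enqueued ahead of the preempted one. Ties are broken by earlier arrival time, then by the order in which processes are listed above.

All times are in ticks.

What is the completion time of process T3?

Timeline: | T3 0-2 | T2 2-4 | T3 4-6 | T4 6-8 | T5 8-10 | T2 10-12 | T3 12-14 | T4 14-16 | T1 16-18 | T5 18-19 | T2 19-20 | T3 20-22 | T4 22-24 | T1 24-26 | T3 26-28 | T4 28-30 | T1 30-32 | T3 32-33 | T1 33-39 |
Completion: T1=39  T2=20  T3=33  T4=30  T5=19
Turnaround (C−A): T1=29  T2=18  T3=33  T4=27  T5=15

33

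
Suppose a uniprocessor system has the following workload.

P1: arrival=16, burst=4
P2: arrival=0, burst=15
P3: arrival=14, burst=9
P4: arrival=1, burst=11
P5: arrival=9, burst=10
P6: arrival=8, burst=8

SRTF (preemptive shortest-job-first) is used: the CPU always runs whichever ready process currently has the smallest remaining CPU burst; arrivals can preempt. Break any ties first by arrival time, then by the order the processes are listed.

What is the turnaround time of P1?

8

Schedule: | P2 0-1 | P4 1-12 | P6 12-20 | P1 20-24 | P3 24-33 | P5 33-43 | P2 43-57 |
Completion: P1=24  P2=57  P3=33  P4=12  P5=43  P6=20
Turnaround(P1) = completion − arrival = 24 − 16 = 8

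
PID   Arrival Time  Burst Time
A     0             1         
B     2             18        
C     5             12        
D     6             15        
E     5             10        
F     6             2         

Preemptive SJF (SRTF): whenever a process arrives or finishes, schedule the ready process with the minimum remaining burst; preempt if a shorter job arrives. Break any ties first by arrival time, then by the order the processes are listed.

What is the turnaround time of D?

Gantt: | A 0-1 | idle 1-2 | B 2-5 | E 5-6 | F 6-8 | E 8-17 | C 17-29 | B 29-44 | D 44-59 |
Completion: A=1  B=44  C=29  D=59  E=17  F=8
Turnaround(D) = completion − arrival = 59 − 6 = 53

53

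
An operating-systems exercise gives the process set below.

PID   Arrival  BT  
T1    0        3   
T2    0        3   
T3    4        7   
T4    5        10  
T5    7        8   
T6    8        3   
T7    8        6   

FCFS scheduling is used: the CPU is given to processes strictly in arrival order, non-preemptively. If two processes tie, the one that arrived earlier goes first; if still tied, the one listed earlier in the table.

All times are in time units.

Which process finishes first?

T1

Timeline: | T1 0-3 | T2 3-6 | T3 6-13 | T4 13-23 | T5 23-31 | T6 31-34 | T7 34-40 |
Completion: T1=3  T2=6  T3=13  T4=23  T5=31  T6=34  T7=40
Turnaround (C−A): T1=3  T2=6  T3=9  T4=18  T5=24  T6=26  T7=32
Finish order: T1 → T2 → T3 → T4 → T5 → T6 → T7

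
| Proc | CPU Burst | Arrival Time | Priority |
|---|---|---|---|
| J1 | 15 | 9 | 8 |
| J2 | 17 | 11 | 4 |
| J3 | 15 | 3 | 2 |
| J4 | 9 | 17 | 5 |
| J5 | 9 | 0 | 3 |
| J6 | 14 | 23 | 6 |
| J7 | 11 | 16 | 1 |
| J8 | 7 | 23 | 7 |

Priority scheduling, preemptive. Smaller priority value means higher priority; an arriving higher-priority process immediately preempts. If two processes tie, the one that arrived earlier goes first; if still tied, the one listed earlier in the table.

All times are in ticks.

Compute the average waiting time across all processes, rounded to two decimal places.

32.38

Timeline: | J5 0-3 | J3 3-16 | J7 16-27 | J3 27-29 | J5 29-35 | J2 35-52 | J4 52-61 | J6 61-75 | J8 75-82 | J1 82-97 |
Completion: J1=97  J2=52  J3=29  J4=61  J5=35  J6=75  J7=27  J8=82
Waiting times: J1=73, J2=24, J3=11, J4=35, J5=26, J6=38, J7=0, J8=52
Average waiting = (73+24+11+35+26+38+0+52) / 8 = 259/8 = 32.38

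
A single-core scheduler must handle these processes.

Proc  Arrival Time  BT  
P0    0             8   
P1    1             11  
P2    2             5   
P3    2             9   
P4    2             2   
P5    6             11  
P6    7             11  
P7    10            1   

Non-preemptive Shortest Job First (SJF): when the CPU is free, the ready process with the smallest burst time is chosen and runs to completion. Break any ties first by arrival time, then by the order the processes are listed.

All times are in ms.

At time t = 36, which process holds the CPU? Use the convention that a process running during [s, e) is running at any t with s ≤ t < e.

Schedule: | P0 0-8 | P4 8-10 | P7 10-11 | P2 11-16 | P3 16-25 | P1 25-36 | P5 36-47 | P6 47-58 |
Completion: P0=8  P1=36  P2=16  P3=25  P4=10  P5=47  P6=58  P7=11
Turnaround (C−A): P0=8  P1=35  P2=14  P3=23  P4=8  P5=41  P6=51  P7=1

P5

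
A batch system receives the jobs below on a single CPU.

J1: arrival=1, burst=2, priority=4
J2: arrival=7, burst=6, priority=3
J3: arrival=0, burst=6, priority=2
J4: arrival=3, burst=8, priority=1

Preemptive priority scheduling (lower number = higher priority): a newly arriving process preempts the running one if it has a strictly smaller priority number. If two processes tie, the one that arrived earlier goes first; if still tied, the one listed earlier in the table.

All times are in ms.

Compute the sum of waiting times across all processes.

Timeline: | J3 0-3 | J4 3-11 | J3 11-14 | J2 14-20 | J1 20-22 |
Completion: J1=22  J2=20  J3=14  J4=11
Waiting = turnaround − burst: J1=19, J2=7, J3=8, J4=0
Total waiting = 19 + 7 + 8 + 0 = 34

34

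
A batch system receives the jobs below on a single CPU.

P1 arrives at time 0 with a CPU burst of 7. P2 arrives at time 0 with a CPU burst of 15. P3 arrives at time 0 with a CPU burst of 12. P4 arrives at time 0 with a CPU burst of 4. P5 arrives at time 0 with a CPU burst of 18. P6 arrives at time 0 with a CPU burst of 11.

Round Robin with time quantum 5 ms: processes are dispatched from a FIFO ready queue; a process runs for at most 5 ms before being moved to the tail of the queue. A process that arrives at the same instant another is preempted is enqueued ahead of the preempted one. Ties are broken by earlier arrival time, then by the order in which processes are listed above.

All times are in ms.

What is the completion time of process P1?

31

Timeline: | P1 0-5 | P2 5-10 | P3 10-15 | P4 15-19 | P5 19-24 | P6 24-29 | P1 29-31 | P2 31-36 | P3 36-41 | P5 41-46 | P6 46-51 | P2 51-56 | P3 56-58 | P5 58-63 | P6 63-64 | P5 64-67 |
Completion: P1=31  P2=56  P3=58  P4=19  P5=67  P6=64
Turnaround (C−A): P1=31  P2=56  P3=58  P4=19  P5=67  P6=64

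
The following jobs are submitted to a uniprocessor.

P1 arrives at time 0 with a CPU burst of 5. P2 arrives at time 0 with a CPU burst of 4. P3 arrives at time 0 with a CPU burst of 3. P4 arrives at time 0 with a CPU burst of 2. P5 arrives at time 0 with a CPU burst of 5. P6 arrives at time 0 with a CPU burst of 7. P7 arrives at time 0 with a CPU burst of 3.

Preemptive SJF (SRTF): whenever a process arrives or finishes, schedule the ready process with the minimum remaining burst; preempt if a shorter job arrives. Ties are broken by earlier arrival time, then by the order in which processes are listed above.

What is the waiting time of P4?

Schedule: | P4 0-2 | P3 2-5 | P7 5-8 | P2 8-12 | P1 12-17 | P5 17-22 | P6 22-29 |
Completion: P1=17  P2=12  P3=5  P4=2  P5=22  P6=29  P7=8
Turnaround (C−A): P1=17  P2=12  P3=5  P4=2  P5=22  P6=29  P7=8
Waiting(P4) = turnaround − burst = 2 − 2 = 0

0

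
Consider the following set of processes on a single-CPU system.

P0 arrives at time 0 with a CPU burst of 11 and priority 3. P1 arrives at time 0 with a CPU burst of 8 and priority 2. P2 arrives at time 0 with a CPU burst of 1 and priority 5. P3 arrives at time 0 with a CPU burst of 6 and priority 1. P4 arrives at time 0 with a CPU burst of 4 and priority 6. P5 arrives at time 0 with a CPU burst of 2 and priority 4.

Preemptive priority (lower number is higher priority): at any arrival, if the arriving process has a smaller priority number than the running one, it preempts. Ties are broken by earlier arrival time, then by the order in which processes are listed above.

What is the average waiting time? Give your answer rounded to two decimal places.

Schedule: | P3 0-6 | P1 6-14 | P0 14-25 | P5 25-27 | P2 27-28 | P4 28-32 |
Completion: P0=25  P1=14  P2=28  P3=6  P4=32  P5=27
Waiting times: P0=14, P1=6, P2=27, P3=0, P4=28, P5=25
Average waiting = (14+6+27+0+28+25) / 6 = 100/6 = 16.67

16.67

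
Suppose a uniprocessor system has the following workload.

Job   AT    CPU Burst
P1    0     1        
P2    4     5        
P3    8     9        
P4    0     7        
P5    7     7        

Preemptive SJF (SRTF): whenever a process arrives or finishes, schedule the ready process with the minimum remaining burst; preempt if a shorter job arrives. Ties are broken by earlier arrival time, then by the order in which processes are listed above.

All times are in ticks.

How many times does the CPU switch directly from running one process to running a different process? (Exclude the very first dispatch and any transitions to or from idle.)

Schedule: | P1 0-1 | P4 1-8 | P2 8-13 | P5 13-20 | P3 20-29 |
Completion: P1=1  P2=13  P3=29  P4=8  P5=20
Turnaround (C−A): P1=1  P2=9  P3=21  P4=8  P5=13

4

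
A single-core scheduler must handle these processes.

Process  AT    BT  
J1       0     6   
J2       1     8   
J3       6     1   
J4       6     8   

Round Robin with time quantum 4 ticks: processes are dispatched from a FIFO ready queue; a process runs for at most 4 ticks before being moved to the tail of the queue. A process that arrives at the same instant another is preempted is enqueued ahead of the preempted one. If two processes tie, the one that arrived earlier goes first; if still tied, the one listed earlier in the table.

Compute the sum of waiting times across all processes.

Gantt: | J1 0-4 | J2 4-8 | J1 8-10 | J3 10-11 | J4 11-15 | J2 15-19 | J4 19-23 |
Completion: J1=10  J2=19  J3=11  J4=23
Turnaround (C−A): J1=10  J2=18  J3=5  J4=17
Waiting = turnaround − burst: J1=4, J2=10, J3=4, J4=9
Total waiting = 4 + 10 + 4 + 9 = 27

27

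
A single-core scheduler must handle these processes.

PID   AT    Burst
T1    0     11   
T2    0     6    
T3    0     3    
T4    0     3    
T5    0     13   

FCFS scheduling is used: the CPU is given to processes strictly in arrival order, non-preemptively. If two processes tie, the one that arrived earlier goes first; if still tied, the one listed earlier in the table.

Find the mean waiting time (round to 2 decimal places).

14.20

Timeline: | T1 0-11 | T2 11-17 | T3 17-20 | T4 20-23 | T5 23-36 |
Completion: T1=11  T2=17  T3=20  T4=23  T5=36
Turnaround (C−A): T1=11  T2=17  T3=20  T4=23  T5=36
Waiting times: T1=0, T2=11, T3=17, T4=20, T5=23
Average waiting = (0+11+17+20+23) / 5 = 71/5 = 14.20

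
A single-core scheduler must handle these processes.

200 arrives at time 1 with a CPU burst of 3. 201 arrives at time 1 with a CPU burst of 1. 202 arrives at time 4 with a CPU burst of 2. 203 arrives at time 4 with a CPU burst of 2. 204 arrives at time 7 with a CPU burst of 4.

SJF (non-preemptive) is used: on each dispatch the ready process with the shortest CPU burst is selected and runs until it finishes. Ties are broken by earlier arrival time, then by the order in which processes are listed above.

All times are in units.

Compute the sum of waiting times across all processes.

Schedule: | idle 0-1 | 201 1-2 | 200 2-5 | 202 5-7 | 203 7-9 | 204 9-13 |
Completion: 200=5  201=2  202=7  203=9  204=13
Waiting = turnaround − burst: 200=1, 201=0, 202=1, 203=3, 204=2
Total waiting = 1 + 0 + 1 + 3 + 2 = 7

7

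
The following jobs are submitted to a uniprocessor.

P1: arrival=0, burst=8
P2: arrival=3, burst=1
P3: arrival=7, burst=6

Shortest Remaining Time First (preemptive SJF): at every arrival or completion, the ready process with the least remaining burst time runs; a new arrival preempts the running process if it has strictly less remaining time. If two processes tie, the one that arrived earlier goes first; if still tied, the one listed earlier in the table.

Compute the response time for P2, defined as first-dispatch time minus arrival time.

Timeline: | P1 0-3 | P2 3-4 | P1 4-9 | P3 9-15 |
Completion: P1=9  P2=4  P3=15
Response(P2) = first start − arrival = 3 − 3 = 0

0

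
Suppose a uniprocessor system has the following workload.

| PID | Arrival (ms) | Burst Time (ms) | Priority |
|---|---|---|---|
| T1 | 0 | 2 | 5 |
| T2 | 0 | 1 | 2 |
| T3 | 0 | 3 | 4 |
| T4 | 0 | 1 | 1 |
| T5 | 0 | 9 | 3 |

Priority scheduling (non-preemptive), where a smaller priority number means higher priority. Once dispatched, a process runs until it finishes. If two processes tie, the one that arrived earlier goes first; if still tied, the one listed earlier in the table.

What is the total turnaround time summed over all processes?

44

Timeline: | T4 0-1 | T2 1-2 | T5 2-11 | T3 11-14 | T1 14-16 |
Completion: T1=16  T2=2  T3=14  T4=1  T5=11
Turnaround (C−A): T1=16  T2=2  T3=14  T4=1  T5=11
Turnaround = completion − arrival: T1=16, T2=2, T3=14, T4=1, T5=11
Total turnaround = 16 + 2 + 14 + 1 + 11 = 44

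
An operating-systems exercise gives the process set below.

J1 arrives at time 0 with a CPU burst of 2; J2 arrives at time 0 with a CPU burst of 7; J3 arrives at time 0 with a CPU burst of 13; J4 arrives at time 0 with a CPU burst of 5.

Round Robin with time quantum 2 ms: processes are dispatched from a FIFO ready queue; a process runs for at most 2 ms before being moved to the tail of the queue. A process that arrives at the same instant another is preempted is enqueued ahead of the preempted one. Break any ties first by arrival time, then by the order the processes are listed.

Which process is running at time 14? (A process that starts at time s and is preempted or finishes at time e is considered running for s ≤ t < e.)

J2

Schedule: | J1 0-2 | J2 2-4 | J3 4-6 | J4 6-8 | J2 8-10 | J3 10-12 | J4 12-14 | J2 14-16 | J3 16-18 | J4 18-19 | J2 19-20 | J3 20-27 |
Completion: J1=2  J2=20  J3=27  J4=19
Turnaround (C−A): J1=2  J2=20  J3=27  J4=19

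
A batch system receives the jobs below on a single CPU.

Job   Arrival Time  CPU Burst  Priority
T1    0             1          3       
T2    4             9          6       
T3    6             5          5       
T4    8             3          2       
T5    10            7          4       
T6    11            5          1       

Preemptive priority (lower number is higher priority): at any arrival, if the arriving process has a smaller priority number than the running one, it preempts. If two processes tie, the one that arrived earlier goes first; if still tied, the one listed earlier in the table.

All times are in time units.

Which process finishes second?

Timeline: | T1 0-1 | idle 1-4 | T2 4-6 | T3 6-8 | T4 8-11 | T6 11-16 | T5 16-23 | T3 23-26 | T2 26-33 |
Completion: T1=1  T2=33  T3=26  T4=11  T5=23  T6=16
Turnaround (C−A): T1=1  T2=29  T3=20  T4=3  T5=13  T6=5
Finish order: T1 → T4 → T6 → T5 → T3 → T2

T4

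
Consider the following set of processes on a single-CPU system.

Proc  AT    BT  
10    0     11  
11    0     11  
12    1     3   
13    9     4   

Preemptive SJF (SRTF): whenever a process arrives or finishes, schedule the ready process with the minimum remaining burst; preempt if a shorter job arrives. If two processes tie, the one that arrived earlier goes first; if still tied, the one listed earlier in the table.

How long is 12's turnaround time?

3

Schedule: | 10 0-1 | 12 1-4 | 10 4-9 | 13 9-13 | 10 13-18 | 11 18-29 |
Completion: 10=18  11=29  12=4  13=13
Turnaround (C−A): 10=18  11=29  12=3  13=4
Turnaround(12) = completion − arrival = 4 − 1 = 3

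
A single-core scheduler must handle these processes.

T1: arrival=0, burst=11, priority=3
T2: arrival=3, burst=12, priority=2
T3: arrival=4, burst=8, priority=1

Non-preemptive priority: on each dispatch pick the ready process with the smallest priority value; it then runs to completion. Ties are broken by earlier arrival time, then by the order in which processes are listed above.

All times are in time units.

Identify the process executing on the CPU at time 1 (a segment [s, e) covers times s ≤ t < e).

Gantt: | T1 0-11 | T3 11-19 | T2 19-31 |
Completion: T1=11  T2=31  T3=19
Turnaround (C−A): T1=11  T2=28  T3=15

T1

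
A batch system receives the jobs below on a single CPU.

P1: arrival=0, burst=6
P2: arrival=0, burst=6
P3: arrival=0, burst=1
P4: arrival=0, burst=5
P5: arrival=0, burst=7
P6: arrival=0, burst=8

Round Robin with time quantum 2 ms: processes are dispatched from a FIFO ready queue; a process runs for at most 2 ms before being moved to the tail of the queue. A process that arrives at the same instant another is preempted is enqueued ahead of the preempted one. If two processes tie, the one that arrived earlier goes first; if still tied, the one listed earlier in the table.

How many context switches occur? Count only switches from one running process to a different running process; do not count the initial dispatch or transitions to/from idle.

17

Gantt: | P1 0-2 | P2 2-4 | P3 4-5 | P4 5-7 | P5 7-9 | P6 9-11 | P1 11-13 | P2 13-15 | P4 15-17 | P5 17-19 | P6 19-21 | P1 21-23 | P2 23-25 | P4 25-26 | P5 26-28 | P6 28-30 | P5 30-31 | P6 31-33 |
Completion: P1=23  P2=25  P3=5  P4=26  P5=31  P6=33
Turnaround (C−A): P1=23  P2=25  P3=5  P4=26  P5=31  P6=33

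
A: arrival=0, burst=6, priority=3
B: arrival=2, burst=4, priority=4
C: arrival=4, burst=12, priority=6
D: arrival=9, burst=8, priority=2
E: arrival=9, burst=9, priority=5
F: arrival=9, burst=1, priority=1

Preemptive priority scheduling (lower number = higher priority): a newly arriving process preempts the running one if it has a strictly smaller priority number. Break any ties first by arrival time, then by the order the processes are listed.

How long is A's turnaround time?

Schedule: | A 0-6 | B 6-9 | F 9-10 | D 10-18 | B 18-19 | E 19-28 | C 28-40 |
Completion: A=6  B=19  C=40  D=18  E=28  F=10
Turnaround (C−A): A=6  B=17  C=36  D=9  E=19  F=1
Turnaround(A) = completion − arrival = 6 − 0 = 6

6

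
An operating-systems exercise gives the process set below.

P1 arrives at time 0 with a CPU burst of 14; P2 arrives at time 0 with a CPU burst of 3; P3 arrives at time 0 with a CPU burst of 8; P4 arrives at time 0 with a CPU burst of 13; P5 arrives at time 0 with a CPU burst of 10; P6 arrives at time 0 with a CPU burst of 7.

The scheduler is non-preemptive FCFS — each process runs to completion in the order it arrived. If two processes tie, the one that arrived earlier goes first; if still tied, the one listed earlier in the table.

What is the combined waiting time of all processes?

142

Schedule: | P1 0-14 | P2 14-17 | P3 17-25 | P4 25-38 | P5 38-48 | P6 48-55 |
Completion: P1=14  P2=17  P3=25  P4=38  P5=48  P6=55
Turnaround (C−A): P1=14  P2=17  P3=25  P4=38  P5=48  P6=55
Waiting = turnaround − burst: P1=0, P2=14, P3=17, P4=25, P5=38, P6=48
Total waiting = 0 + 14 + 17 + 25 + 38 + 48 = 142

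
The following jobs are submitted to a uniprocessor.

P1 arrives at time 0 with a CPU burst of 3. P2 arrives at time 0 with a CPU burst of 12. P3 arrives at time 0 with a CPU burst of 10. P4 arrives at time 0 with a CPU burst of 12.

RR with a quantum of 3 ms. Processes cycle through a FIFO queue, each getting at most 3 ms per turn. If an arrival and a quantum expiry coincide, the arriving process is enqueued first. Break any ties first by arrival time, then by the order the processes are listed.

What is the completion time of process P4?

Schedule: | P1 0-3 | P2 3-6 | P3 6-9 | P4 9-12 | P2 12-15 | P3 15-18 | P4 18-21 | P2 21-24 | P3 24-27 | P4 27-30 | P2 30-33 | P3 33-34 | P4 34-37 |
Completion: P1=3  P2=33  P3=34  P4=37
Turnaround (C−A): P1=3  P2=33  P3=34  P4=37

37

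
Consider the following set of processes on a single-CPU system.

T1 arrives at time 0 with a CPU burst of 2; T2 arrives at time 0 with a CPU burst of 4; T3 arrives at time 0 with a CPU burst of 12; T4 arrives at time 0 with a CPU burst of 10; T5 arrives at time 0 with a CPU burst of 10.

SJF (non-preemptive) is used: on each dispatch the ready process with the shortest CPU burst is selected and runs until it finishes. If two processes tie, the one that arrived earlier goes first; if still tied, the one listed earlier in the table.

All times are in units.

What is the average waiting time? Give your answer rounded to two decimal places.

Gantt: | T1 0-2 | T2 2-6 | T4 6-16 | T5 16-26 | T3 26-38 |
Completion: T1=2  T2=6  T3=38  T4=16  T5=26
Waiting times: T1=0, T2=2, T3=26, T4=6, T5=16
Average waiting = (0+2+26+6+16) / 5 = 50/5 = 10.00

10.00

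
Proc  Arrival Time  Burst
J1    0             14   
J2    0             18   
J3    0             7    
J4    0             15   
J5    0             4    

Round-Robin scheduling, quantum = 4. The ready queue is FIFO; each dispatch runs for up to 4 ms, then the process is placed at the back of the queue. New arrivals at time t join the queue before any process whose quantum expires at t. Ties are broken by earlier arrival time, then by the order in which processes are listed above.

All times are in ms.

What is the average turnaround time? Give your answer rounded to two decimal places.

42.80

Schedule: | J1 0-4 | J2 4-8 | J3 8-12 | J4 12-16 | J5 16-20 | J1 20-24 | J2 24-28 | J3 28-31 | J4 31-35 | J1 35-39 | J2 39-43 | J4 43-47 | J1 47-49 | J2 49-53 | J4 53-56 | J2 56-58 |
Completion: J1=49  J2=58  J3=31  J4=56  J5=20
Turnaround (C−A): J1=49  J2=58  J3=31  J4=56  J5=20
Turnaround times: J1=49, J2=58, J3=31, J4=56, J5=20
Average turnaround = (49+58+31+56+20) / 5 = 214/5 = 42.80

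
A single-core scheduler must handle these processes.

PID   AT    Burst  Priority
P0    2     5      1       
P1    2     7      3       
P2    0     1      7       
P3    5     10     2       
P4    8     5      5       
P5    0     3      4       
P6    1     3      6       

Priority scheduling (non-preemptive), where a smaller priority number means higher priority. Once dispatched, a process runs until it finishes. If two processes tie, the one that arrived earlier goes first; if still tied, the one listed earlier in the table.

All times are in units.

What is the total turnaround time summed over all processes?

133

Timeline: | P5 0-3 | P0 3-8 | P3 8-18 | P1 18-25 | P4 25-30 | P6 30-33 | P2 33-34 |
Completion: P0=8  P1=25  P2=34  P3=18  P4=30  P5=3  P6=33
Turnaround (C−A): P0=6  P1=23  P2=34  P3=13  P4=22  P5=3  P6=32
Turnaround = completion − arrival: P0=6, P1=23, P2=34, P3=13, P4=22, P5=3, P6=32
Total turnaround = 6 + 23 + 34 + 13 + 22 + 3 + 32 = 133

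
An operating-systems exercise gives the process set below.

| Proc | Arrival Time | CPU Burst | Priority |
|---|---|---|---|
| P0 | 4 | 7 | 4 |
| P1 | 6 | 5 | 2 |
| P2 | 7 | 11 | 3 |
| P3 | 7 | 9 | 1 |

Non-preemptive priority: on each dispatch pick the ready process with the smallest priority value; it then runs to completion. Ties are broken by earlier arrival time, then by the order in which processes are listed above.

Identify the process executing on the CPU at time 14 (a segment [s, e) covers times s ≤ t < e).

Timeline: | idle 0-4 | P0 4-11 | P3 11-20 | P1 20-25 | P2 25-36 |
Completion: P0=11  P1=25  P2=36  P3=20
Turnaround (C−A): P0=7  P1=19  P2=29  P3=13

P3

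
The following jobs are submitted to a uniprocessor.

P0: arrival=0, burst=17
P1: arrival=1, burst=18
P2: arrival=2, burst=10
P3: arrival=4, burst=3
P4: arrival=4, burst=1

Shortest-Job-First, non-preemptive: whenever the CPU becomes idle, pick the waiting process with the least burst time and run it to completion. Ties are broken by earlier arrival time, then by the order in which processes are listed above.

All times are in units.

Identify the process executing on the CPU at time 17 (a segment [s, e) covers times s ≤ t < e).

P4

Schedule: | P0 0-17 | P4 17-18 | P3 18-21 | P2 21-31 | P1 31-49 |
Completion: P0=17  P1=49  P2=31  P3=21  P4=18
Turnaround (C−A): P0=17  P1=48  P2=29  P3=17  P4=14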